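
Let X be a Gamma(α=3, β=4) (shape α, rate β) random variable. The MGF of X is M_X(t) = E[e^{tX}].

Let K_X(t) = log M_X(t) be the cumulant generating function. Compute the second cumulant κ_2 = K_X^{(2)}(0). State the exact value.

M_X(t) = 64/(4 - t)^3
K_X(t) = log M_X(t) = -3*log(4 - t) + 6*log(2)
D^2[K](t) = 3/(t^2 - 8*t + 16)

κ_2 = D^2[K](0) = 3/16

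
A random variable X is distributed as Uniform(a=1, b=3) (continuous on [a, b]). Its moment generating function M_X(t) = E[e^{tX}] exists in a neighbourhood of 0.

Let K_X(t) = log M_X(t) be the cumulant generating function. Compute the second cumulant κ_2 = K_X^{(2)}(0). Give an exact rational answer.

κ_2 = K^(2)(0) = 1/3

M_X(t) = (e^(3*t) - e^(t))/(2*t)
K_X(t) = log M_X(t) = -log(t) + log(e^(3*t) - e^(t)) - log(2)
K^(2)(t) = (-4*t^2*e^(2*t) + e^(4*t) - 2*e^(2*t) + 1)/(t^2*e^(4*t) - 2*t^2*e^(2*t) + t^2)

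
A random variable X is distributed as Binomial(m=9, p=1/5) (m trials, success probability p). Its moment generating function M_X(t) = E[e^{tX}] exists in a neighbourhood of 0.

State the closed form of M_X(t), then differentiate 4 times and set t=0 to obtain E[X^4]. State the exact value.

M_X(t) = (e^(t)/5 + 4/5)^9

E[X^4] = M′′′′(0) = 31869/625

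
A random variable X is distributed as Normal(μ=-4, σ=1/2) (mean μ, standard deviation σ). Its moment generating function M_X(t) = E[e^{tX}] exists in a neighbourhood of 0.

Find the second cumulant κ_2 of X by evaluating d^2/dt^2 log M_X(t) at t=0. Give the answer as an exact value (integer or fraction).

M_X(t) = e^(t^2/8 - 4*t)
K_X(t) = log M_X(t) = t^2/8 - 4*t
dK/dt = t/4 - 4
d^2K/dt^2 = 1/4

κ_2 = d^2K/dt^2 |_{t=0} = 1/4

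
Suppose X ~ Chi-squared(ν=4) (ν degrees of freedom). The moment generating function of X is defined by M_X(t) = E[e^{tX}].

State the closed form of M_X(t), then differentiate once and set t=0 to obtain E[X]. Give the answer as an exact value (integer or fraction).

E[X] = M′(0) = 4

M_X(t) = (1 - 2*t)^(-2)
M′(t) = -4/(8*t^3 - 12*t^2 + 6*t - 1)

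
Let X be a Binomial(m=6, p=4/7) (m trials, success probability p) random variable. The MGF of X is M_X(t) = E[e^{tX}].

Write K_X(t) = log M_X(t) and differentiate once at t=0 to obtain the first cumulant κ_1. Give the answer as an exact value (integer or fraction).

M_X(t) = (4*e^(t)/7 + 3/7)^6
K_X(t) = log M_X(t) = 6*log(4*e^(t)/7 + 3/7)
K^(1)(t) = 24*e^(t)/(4*e^(t) + 3)

κ_1 = K^(1)(0) = 24/7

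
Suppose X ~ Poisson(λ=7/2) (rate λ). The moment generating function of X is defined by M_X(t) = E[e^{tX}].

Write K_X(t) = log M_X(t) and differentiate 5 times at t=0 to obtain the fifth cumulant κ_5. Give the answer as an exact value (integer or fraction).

M_X(t) = e^(7*e^(t)/2 - 7/2)
K_X(t) = log M_X(t) = 7*e^(t)/2 - 7/2
K′(t) = 7*e^(t)/2
K′′(t) = 7*e^(t)/2
K′′′(t) = 7*e^(t)/2
K′′′′(t) = 7*e^(t)/2
K′′′′′(t) = 7*e^(t)/2

κ_5 = K′′′′′(0) = 7/2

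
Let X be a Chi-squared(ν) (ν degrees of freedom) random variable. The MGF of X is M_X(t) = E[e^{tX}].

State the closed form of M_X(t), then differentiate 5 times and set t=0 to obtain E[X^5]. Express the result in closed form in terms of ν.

M_X(t) = (1 - 2*t)^(-ν/2)
M′(t) = -ν/(2*t*(1 - 2*t)^(ν/2) - (1 - 2*t)^(ν/2))
M′′(t) = (ν^2 + 2*ν)/(4*t^2*(1 - 2*t)^(ν/2) - 4*t*(1 - 2*t)^(ν/2) + (1 - 2*t)^(ν/2))
M′′′(t) = (-ν^3 - 6*ν^2 - 8*ν)/(8*t^3*(1 - 2*t)^(ν/2) - 12*t^2*(1 - 2*t)^(ν/2) + 6*t*(1 - 2*t)^(ν/2) - (1 - 2*t)^(ν/2))
M′′′′(t) = (ν^4 + 12*ν^3 + 44*ν^2 + 48*ν)/(16*t^4*(1 - 2*t)^(ν/2) - 32*t^3*(1 - 2*t)^(ν/2) + 24*t^2*(1 - 2*t)^(ν/2) - 8*t*(1 - 2*t)^(ν/2) + (1 - 2*t)^(ν/2))

E[X^5] = M′′′′′(0) = ν*(ν^4 + 20*ν^3 + 140*ν^2 + 400*ν + 384)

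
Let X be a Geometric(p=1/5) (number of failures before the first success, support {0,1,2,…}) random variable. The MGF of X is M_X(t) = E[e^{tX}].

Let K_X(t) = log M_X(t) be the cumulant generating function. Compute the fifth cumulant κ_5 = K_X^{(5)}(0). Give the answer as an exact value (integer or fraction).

M_X(t) = 1/(5*(1 - 4*e^(t)/5))
K_X(t) = log M_X(t) = -log(1 - 4*e^(t)/5) - log(5)
D^5[K](t) = (-1280*e^(4*t) - 17600*e^(3*t) - 22000*e^(2*t) - 2500*e^(t))/(1024*e^(5*t) - 6400*e^(4*t) + 16000*e^(3*t) - 20000*e^(2*t) + 12500*e^(t) - 3125)

κ_5 = D^5[K](0) = 43380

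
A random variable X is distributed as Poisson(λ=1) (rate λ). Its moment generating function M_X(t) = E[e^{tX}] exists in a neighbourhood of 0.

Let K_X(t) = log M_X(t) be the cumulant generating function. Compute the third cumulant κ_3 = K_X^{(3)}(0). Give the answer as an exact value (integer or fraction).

M_X(t) = e^(e^(t) - 1)
K_X(t) = log M_X(t) = e^(t) - 1
K′(t) = e^(t)
K′′(t) = e^(t)
K′′′(t) = e^(t)

κ_3 = K′′′(0) = 1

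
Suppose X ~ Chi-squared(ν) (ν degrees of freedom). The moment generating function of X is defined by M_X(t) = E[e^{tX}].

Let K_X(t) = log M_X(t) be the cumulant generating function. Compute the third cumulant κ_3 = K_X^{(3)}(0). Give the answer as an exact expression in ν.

κ_3 = K^(3)(0) = 8*ν

M_X(t) = (1 - 2*t)^(-ν/2)
K_X(t) = log M_X(t) = -ν*log(1 - 2*t)/2
K^(3)(t) = -8*ν/(8*t^3 - 12*t^2 + 6*t - 1)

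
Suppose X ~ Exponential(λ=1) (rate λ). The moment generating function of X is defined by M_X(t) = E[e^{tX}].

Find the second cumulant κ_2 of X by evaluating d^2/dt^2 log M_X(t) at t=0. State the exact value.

κ_2 = K^(2)(0) = 1

M_X(t) = 1/(1 - t)
K_X(t) = log M_X(t) = -log(1 - t)
K^(2)(t) = 1/(t^2 - 2*t + 1)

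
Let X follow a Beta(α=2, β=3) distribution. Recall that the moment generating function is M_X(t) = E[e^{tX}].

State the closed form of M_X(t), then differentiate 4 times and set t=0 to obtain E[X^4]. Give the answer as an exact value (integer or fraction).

E[X^4] = d^4M/dt^4 |_{t=0} = 1/14

M_X(t) = ₁F₁(2; 5; t)
dM/dt = 2*₁F₁(3; 6; t)/5
d^2M/dt^2 = ₁F₁(4; 7; t)/5
d^3M/dt^3 = 4*₁F₁(5; 8; t)/35
d^4M/dt^4 = ₁F₁(6; 9; t)/14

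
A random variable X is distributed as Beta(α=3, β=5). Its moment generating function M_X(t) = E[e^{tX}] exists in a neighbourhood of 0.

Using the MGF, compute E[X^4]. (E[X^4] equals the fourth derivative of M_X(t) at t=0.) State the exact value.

M_X(t) = ₁F₁(3; 8; t)
D^4[M](t) = ₁F₁(7; 12; t)/22

E[X^4] = D^4[M](0) = 1/22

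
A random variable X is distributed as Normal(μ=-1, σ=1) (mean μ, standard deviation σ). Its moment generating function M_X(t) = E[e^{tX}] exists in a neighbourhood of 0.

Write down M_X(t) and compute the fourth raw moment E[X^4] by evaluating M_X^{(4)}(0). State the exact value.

M_X(t) = e^(t^2/2 - t)
M^(4)(t) = (t^4*e^(t^2/2) - 4*t^3*e^(t^2/2) + 12*t^2*e^(t^2/2) - 16*t*e^(t^2/2) + 10*e^(t^2/2))*e^(-t)

E[X^4] = M^(4)(0) = 10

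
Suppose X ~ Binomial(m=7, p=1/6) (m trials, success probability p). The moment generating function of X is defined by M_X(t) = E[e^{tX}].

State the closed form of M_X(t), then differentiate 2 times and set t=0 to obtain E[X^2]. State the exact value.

M_X(t) = (e^(t)/6 + 5/6)^7
M′(t) = 7*e^(7*t)/279936 + 35*e^(6*t)/46656 + 875*e^(5*t)/93312 + 4375*e^(4*t)/69984 + 21875*e^(3*t)/93312 + 21875*e^(2*t)/46656 + 109375*e^(t)/279936
M′′(t) = 49*e^(7*t)/279936 + 35*e^(6*t)/7776 + 4375*e^(5*t)/93312 + 4375*e^(4*t)/17496 + 21875*e^(3*t)/31104 + 21875*e^(2*t)/23328 + 109375*e^(t)/279936

E[X^2] = M′′(0) = 7/3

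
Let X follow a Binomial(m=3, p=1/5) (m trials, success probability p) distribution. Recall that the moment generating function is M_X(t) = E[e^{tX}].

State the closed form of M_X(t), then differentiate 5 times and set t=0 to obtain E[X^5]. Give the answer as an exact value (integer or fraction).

M_X(t) = (e^(t)/5 + 4/5)^3
D^5[M](t) = 243*e^(3*t)/125 + 384*e^(2*t)/125 + 48*e^(t)/125

E[X^5] = D^5[M](0) = 27/5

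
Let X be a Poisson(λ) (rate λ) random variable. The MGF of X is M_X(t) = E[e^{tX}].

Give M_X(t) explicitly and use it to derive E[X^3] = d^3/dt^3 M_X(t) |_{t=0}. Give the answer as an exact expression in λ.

E[X^3] = d^3M/dt^3 |_{t=0} = λ*(λ^2 + 3*λ + 1)

M_X(t) = e^(λ*(e^(t) - 1))
dM/dt = λ*e^(-λ)*e^(t)*e^(λ*e^(t))
d^2M/dt^2 = (λ^2*e^(2*t)*e^(λ*e^(t)) + λ*e^(t)*e^(λ*e^(t)))*e^(-λ)
d^3M/dt^3 = (λ^3*e^(3*t)*e^(λ*e^(t)) + 3*λ^2*e^(2*t)*e^(λ*e^(t)) + λ*e^(t)*e^(λ*e^(t)))*e^(-λ)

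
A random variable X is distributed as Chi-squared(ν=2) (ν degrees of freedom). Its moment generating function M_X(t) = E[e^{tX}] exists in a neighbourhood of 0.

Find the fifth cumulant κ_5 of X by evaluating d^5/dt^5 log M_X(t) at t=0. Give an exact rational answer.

κ_5 = K^(5)(0) = 768

M_X(t) = 1/(1 - 2*t)
K_X(t) = log M_X(t) = -log(1 - 2*t)
K^(5)(t) = -768/(32*t^5 - 80*t^4 + 80*t^3 - 40*t^2 + 10*t - 1)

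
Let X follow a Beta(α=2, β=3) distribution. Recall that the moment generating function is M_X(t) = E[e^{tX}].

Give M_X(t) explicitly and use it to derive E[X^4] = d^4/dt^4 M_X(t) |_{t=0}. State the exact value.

E[X^4] = M′′′′(0) = 1/14

M_X(t) = ₁F₁(2; 5; t)
M′(t) = 2*₁F₁(3; 6; t)/5
M′′(t) = ₁F₁(4; 7; t)/5
M′′′(t) = 4*₁F₁(5; 8; t)/35
M′′′′(t) = ₁F₁(6; 9; t)/14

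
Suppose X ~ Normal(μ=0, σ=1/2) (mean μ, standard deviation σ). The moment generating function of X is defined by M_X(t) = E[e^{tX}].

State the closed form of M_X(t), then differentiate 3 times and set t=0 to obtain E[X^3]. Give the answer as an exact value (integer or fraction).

M_X(t) = e^(t^2/8)
M′(t) = t*e^(t^2/8)/4
M′′(t) = t^2*e^(t^2/8)/16 + e^(t^2/8)/4
M′′′(t) = t^3*e^(t^2/8)/64 + 3*t*e^(t^2/8)/16

E[X^3] = M′′′(0) = 0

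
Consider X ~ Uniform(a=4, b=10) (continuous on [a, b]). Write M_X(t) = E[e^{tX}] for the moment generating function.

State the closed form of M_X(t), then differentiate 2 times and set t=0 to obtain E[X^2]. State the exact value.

E[X^2] = M^(2)(0) = 52

M_X(t) = (e^(10*t) - e^(4*t))/(6*t)
M^(2)(t) = (50*t^2*e^(10*t) - 8*t^2*e^(4*t) - 10*t*e^(10*t) + 4*t*e^(4*t) + e^(10*t) - e^(4*t))/(3*t^3)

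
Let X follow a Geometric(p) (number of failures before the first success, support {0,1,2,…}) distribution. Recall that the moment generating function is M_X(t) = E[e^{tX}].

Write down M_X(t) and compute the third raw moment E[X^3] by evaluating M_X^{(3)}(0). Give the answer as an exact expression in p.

M_X(t) = p/(-(1 - p)*e^(t) + 1)
dM/dt = (-p^2*e^(t) + p*e^(t))/(p^2*e^(2*t) - 2*p*e^(2*t) + 2*p*e^(t) + e^(2*t) - 2*e^(t) + 1)

E[X^3] = d^3M/dt^3 |_{t=0} = -1 + 7/p - 12/p^2 + 6/p^3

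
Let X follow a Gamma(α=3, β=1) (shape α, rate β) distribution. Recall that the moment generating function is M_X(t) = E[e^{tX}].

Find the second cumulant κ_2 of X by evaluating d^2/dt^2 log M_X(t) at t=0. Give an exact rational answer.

κ_2 = D^2[K](0) = 3

M_X(t) = (1 - t)^(-3)
K_X(t) = log M_X(t) = -3*log(1 - t)
D^2[K](t) = 3/(t^2 - 2*t + 1)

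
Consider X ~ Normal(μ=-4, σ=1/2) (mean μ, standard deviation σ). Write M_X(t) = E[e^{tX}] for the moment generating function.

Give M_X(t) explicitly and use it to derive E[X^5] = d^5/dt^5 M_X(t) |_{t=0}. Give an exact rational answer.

M_X(t) = e^(t^2/8 - 4*t)
D^5[M](t) = (t^5*e^(t^2/8) - 80*t^4*e^(t^2/8) + 2600*t^3*e^(t^2/8) - 42880*t^2*e^(t^2/8) + 358640*t*e^(t^2/8) - 1216256*e^(t^2/8))*e^(-4*t)/1024

E[X^5] = D^5[M](0) = -4751/4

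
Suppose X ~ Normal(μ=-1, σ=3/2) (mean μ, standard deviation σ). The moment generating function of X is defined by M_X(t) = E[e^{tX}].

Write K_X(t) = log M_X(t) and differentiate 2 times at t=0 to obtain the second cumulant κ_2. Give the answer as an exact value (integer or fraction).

κ_2 = D^2[K](0) = 9/4

M_X(t) = e^(9*t^2/8 - t)
K_X(t) = log M_X(t) = 9*t^2/8 - t
D^2[K](t) = 9/4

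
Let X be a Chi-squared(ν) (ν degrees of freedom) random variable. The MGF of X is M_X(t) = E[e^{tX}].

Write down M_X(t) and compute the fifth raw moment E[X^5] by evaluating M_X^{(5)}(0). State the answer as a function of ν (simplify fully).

E[X^5] = M′′′′′(0) = ν*(ν^4 + 20*ν^3 + 140*ν^2 + 400*ν + 384)

M_X(t) = (1 - 2*t)^(-ν/2)
M′(t) = -ν/(2*t*(1 - 2*t)^(ν/2) - (1 - 2*t)^(ν/2))
M′′(t) = (ν^2 + 2*ν)/(4*t^2*(1 - 2*t)^(ν/2) - 4*t*(1 - 2*t)^(ν/2) + (1 - 2*t)^(ν/2))
M′′′(t) = (-ν^3 - 6*ν^2 - 8*ν)/(8*t^3*(1 - 2*t)^(ν/2) - 12*t^2*(1 - 2*t)^(ν/2) + 6*t*(1 - 2*t)^(ν/2) - (1 - 2*t)^(ν/2))
M′′′′(t) = (ν^4 + 12*ν^3 + 44*ν^2 + 48*ν)/(16*t^4*(1 - 2*t)^(ν/2) - 32*t^3*(1 - 2*t)^(ν/2) + 24*t^2*(1 - 2*t)^(ν/2) - 8*t*(1 - 2*t)^(ν/2) + (1 - 2*t)^(ν/2))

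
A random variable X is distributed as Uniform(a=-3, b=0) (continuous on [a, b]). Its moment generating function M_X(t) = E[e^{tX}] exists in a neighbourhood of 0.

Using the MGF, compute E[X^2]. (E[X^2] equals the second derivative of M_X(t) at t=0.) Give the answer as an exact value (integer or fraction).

E[X^2] = M^(2)(0) = 3

M_X(t) = (1 - e^(-3*t))/(3*t)
M^(2)(t) = (-9*t^2 - 6*t + 2*e^(3*t) - 2)*e^(-3*t)/(3*t^3)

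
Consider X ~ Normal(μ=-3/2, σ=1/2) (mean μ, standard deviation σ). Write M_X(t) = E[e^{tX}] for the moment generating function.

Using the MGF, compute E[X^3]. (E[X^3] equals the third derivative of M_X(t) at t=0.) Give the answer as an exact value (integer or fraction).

E[X^3] = M′′′(0) = -9/2

M_X(t) = e^(t^2/8 - 3*t/2)
M′(t) = t*e^(-3*t/2)*e^(t^2/8)/4 - 3*e^(-3*t/2)*e^(t^2/8)/2
M′′(t) = (t^2*e^(t^2/8) - 12*t*e^(t^2/8) + 40*e^(t^2/8))*e^(-3*t/2)/16
M′′′(t) = (t^3*e^(t^2/8) - 18*t^2*e^(t^2/8) + 120*t*e^(t^2/8) - 288*e^(t^2/8))*e^(-3*t/2)/64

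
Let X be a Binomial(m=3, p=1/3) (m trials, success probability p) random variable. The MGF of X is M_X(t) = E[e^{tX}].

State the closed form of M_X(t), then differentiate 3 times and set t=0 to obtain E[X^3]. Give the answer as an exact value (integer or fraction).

E[X^3] = D^3[M](0) = 29/9

M_X(t) = (e^(t)/3 + 2/3)^3
D^3[M](t) = e^(3*t) + 16*e^(2*t)/9 + 4*e^(t)/9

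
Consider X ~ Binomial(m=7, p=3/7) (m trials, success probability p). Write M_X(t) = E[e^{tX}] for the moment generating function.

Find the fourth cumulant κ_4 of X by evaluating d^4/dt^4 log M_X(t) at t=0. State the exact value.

M_X(t) = (3*e^(t)/7 + 4/7)^7
K_X(t) = log M_X(t) = 7*log(3*e^(t)/7 + 4/7)
K′(t) = 21*e^(t)/(3*e^(t) + 4)
K′′(t) = 84*e^(t)/(9*e^(2*t) + 24*e^(t) + 16)
K′′′(t) = (-252*e^(2*t) + 336*e^(t))/(27*e^(3*t) + 108*e^(2*t) + 144*e^(t) + 64)
K′′′′(t) = (756*e^(3*t) - 4032*e^(2*t) + 1344*e^(t))/(81*e^(4*t) + 432*e^(3*t) + 864*e^(2*t) + 768*e^(t) + 256)

κ_4 = K′′′′(0) = -276/343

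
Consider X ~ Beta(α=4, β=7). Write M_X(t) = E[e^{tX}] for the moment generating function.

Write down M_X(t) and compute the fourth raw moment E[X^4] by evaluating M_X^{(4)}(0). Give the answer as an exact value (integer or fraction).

E[X^4] = D^4[M](0) = 5/143

M_X(t) = ₁F₁(4; 11; t)
D^4[M](t) = 5*₁F₁(8; 15; t)/143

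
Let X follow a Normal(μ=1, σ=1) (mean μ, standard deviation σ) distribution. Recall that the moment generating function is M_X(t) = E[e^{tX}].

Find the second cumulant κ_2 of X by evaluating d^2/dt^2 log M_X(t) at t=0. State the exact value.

κ_2 = d^2K/dt^2 |_{t=0} = 1

M_X(t) = e^(t^2/2 + t)
K_X(t) = log M_X(t) = t^2/2 + t
dK/dt = t + 1
d^2K/dt^2 = 1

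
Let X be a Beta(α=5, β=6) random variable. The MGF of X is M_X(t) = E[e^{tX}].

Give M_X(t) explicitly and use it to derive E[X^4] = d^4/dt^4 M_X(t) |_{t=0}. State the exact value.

E[X^4] = M^(4)(0) = 10/143

M_X(t) = ₁F₁(5; 11; t)
M^(4)(t) = 10*₁F₁(9; 15; t)/143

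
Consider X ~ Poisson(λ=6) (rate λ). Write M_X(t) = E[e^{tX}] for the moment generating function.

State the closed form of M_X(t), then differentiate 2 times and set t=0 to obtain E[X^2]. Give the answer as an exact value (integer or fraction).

M_X(t) = e^(6*e^(t) - 6)
D^2[M](t) = (36*e^(2*t)*e^(6*e^(t)) + 6*e^(t)*e^(6*e^(t)))*e^(-6)

E[X^2] = D^2[M](0) = 42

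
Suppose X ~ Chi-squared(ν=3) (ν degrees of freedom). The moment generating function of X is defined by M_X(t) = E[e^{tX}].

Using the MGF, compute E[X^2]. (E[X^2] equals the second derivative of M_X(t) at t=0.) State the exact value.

E[X^2] = D^2[M](0) = 15

M_X(t) = (1 - 2*t)^(-3/2)
D^2[M](t) = -15/(8*t^3*√(1 - 2*t) - 12*t^2*√(1 - 2*t) + 6*t*√(1 - 2*t) - √(1 - 2*t))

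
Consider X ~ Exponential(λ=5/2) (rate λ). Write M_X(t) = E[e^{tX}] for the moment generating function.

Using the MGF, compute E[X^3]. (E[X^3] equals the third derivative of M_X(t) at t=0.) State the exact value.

M_X(t) = 5/(2*(5/2 - t))
M^(3)(t) = 240/(16*t^4 - 160*t^3 + 600*t^2 - 1000*t + 625)

E[X^3] = M^(3)(0) = 48/125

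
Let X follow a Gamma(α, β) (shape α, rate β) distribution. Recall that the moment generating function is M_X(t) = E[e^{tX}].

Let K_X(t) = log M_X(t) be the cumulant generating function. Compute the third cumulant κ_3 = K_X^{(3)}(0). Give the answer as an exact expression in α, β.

M_X(t) = (β/(β - t))^α
K_X(t) = log M_X(t) = α*(log(β) - log(β - t))
K′(t) = -α/(-β + t)
K′′(t) = α/(β^2 - 2*β*t + t^2)
K′′′(t) = -2*α/(-β^3 + 3*β^2*t - 3*β*t^2 + t^3)

κ_3 = K′′′(0) = 2*α/β^3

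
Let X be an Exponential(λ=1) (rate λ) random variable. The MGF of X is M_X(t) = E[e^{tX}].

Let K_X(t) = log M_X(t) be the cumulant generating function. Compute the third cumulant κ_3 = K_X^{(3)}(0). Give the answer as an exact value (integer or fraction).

M_X(t) = 1/(1 - t)
K_X(t) = log M_X(t) = -log(1 - t)
D^3[K](t) = -2/(t^3 - 3*t^2 + 3*t - 1)

κ_3 = D^3[K](0) = 2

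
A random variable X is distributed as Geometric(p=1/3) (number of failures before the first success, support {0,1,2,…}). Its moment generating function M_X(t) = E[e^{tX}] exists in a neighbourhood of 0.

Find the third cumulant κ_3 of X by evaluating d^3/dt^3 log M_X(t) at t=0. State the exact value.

M_X(t) = 1/(3*(1 - 2*e^(t)/3))
K_X(t) = log M_X(t) = -log(1 - 2*e^(t)/3) - log(3)
dK/dt = -2*e^(t)/(2*e^(t) - 3)
d^2K/dt^2 = 6*e^(t)/(4*e^(2*t) - 12*e^(t) + 9)
d^3K/dt^3 = (-12*e^(2*t) - 18*e^(t))/(8*e^(3*t) - 36*e^(2*t) + 54*e^(t) - 27)

κ_3 = d^3K/dt^3 |_{t=0} = 30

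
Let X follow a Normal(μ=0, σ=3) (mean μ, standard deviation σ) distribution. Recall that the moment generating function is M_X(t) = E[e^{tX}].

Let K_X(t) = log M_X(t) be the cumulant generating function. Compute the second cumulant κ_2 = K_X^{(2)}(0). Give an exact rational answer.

M_X(t) = e^(9*t^2/2)
K_X(t) = log M_X(t) = 9*t^2/2
dK/dt = 9*t
d^2K/dt^2 = 9

κ_2 = d^2K/dt^2 |_{t=0} = 9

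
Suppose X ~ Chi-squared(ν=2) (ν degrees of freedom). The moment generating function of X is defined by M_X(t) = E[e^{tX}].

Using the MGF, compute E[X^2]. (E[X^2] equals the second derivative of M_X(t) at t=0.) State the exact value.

M_X(t) = 1/(1 - 2*t)
M^(2)(t) = -8/(8*t^3 - 12*t^2 + 6*t - 1)

E[X^2] = M^(2)(0) = 8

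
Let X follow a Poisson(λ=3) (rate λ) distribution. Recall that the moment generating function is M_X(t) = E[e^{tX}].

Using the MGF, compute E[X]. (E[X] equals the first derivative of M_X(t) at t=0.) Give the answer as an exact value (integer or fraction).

E[X] = M′(0) = 3

M_X(t) = e^(3*e^(t) - 3)
M′(t) = 3*e^(-3)*e^(t)*e^(3*e^(t))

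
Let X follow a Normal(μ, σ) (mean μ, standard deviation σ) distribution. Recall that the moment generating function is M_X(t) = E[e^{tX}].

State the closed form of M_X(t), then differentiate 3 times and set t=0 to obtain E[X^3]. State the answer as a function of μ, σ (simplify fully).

E[X^3] = d^3M/dt^3 |_{t=0} = μ*(μ^2 + 3*σ^2)

M_X(t) = e^(μ*t + σ^2*t^2/2)
dM/dt = μ*e^(μ*t)*e^(σ^2*t^2/2) + σ^2*t*e^(μ*t)*e^(σ^2*t^2/2)
d^2M/dt^2 = μ^2*e^(μ*t)*e^(σ^2*t^2/2) + 2*μ*σ^2*t*e^(μ*t)*e^(σ^2*t^2/2) + σ^4*t^2*e^(μ*t)*e^(σ^2*t^2/2) + σ^2*e^(μ*t)*e^(σ^2*t^2/2)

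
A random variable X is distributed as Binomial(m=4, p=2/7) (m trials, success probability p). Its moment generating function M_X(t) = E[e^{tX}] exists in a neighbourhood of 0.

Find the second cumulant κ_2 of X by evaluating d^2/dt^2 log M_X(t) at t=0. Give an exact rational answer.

κ_2 = K^(2)(0) = 40/49

M_X(t) = (2*e^(t)/7 + 5/7)^4
K_X(t) = log M_X(t) = 4*log(2*e^(t)/7 + 5/7)
K^(2)(t) = 40*e^(t)/(4*e^(2*t) + 20*e^(t) + 25)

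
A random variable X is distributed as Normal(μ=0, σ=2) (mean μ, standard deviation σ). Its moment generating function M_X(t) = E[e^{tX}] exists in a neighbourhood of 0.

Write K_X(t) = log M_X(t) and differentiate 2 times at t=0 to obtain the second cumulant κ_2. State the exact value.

M_X(t) = e^(2*t^2)
K_X(t) = log M_X(t) = 2*t^2
D^2[K](t) = 4

κ_2 = D^2[K](0) = 4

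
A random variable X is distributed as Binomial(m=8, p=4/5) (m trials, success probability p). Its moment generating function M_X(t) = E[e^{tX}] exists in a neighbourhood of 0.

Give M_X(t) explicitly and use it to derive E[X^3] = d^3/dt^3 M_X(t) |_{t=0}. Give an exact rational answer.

M_X(t) = (4*e^(t)/5 + 1/5)^8

E[X^3] = M^(3)(0) = 35744/125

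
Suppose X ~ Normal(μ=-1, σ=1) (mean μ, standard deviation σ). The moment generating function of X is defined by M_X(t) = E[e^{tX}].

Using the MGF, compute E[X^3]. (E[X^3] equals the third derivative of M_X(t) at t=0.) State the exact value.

M_X(t) = e^(t^2/2 - t)
M′(t) = t*e^(-t)*e^(t^2/2) - e^(-t)*e^(t^2/2)
M′′(t) = (t^2*e^(t^2/2) - 2*t*e^(t^2/2) + 2*e^(t^2/2))*e^(-t)
M′′′(t) = (t^3*e^(t^2/2) - 3*t^2*e^(t^2/2) + 6*t*e^(t^2/2) - 4*e^(t^2/2))*e^(-t)

E[X^3] = M′′′(0) = -4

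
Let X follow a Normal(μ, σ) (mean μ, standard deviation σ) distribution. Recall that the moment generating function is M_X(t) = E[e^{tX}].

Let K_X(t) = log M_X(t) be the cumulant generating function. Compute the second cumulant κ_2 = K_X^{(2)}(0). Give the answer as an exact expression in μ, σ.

M_X(t) = e^(μ*t + σ^2*t^2/2)
K_X(t) = log M_X(t) = μ*t + σ^2*t^2/2
K′(t) = μ + σ^2*t
K′′(t) = σ^2

κ_2 = K′′(0) = σ^2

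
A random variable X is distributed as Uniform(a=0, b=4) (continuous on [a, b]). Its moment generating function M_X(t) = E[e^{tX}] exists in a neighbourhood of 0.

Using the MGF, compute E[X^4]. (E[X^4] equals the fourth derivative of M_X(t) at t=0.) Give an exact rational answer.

M_X(t) = (e^(4*t) - 1)/(4*t)
dM/dt = (4*t*e^(4*t) - e^(4*t) + 1)/(4*t^2)
d^2M/dt^2 = (8*t^2*e^(4*t) - 4*t*e^(4*t) + e^(4*t) - 1)/(2*t^3)
d^3M/dt^3 = (32*t^3*e^(4*t) - 24*t^2*e^(4*t) + 12*t*e^(4*t) - 3*e^(4*t) + 3)/(2*t^4)
d^4M/dt^4 = (64*t^4*e^(4*t) - 64*t^3*e^(4*t) + 48*t^2*e^(4*t) - 24*t*e^(4*t) + 6*e^(4*t) - 6)/t^5

E[X^4] = d^4M/dt^4 |_{t=0} = 256/5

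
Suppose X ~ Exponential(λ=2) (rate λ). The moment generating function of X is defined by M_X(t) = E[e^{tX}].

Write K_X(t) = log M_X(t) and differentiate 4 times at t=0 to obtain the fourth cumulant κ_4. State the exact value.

M_X(t) = 2/(2 - t)
K_X(t) = log M_X(t) = -log(2 - t) + log(2)
D^4[K](t) = 6/(t^4 - 8*t^3 + 24*t^2 - 32*t + 16)

κ_4 = D^4[K](0) = 3/8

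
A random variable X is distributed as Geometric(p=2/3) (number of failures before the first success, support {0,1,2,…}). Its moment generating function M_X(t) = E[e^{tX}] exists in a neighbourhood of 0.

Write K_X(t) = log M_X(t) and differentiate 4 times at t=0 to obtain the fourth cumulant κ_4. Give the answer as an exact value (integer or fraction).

M_X(t) = 2/(3*(1 - e^(t)/3))
K_X(t) = log M_X(t) = -log(1 - e^(t)/3) - log(3) + log(2)
dK/dt = -e^(t)/(e^(t) - 3)
d^2K/dt^2 = 3*e^(t)/(e^(2*t) - 6*e^(t) + 9)
d^3K/dt^3 = (-3*e^(2*t) - 9*e^(t))/(e^(3*t) - 9*e^(2*t) + 27*e^(t) - 27)
d^4K/dt^4 = (3*e^(3*t) + 36*e^(2*t) + 27*e^(t))/(e^(4*t) - 12*e^(3*t) + 54*e^(2*t) - 108*e^(t) + 81)

κ_4 = d^4K/dt^4 |_{t=0} = 33/8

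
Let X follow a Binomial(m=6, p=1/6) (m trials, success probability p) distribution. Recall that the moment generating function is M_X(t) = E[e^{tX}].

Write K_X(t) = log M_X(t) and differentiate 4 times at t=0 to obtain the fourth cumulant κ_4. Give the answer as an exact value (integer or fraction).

M_X(t) = (e^(t)/6 + 5/6)^6
K_X(t) = log M_X(t) = 6*log(e^(t)/6 + 5/6)
K′(t) = 6*e^(t)/(e^(t) + 5)
K′′(t) = 30*e^(t)/(e^(2*t) + 10*e^(t) + 25)
K′′′(t) = (-30*e^(2*t) + 150*e^(t))/(e^(3*t) + 15*e^(2*t) + 75*e^(t) + 125)
K′′′′(t) = (30*e^(3*t) - 600*e^(2*t) + 750*e^(t))/(e^(4*t) + 20*e^(3*t) + 150*e^(2*t) + 500*e^(t) + 625)

κ_4 = K′′′′(0) = 5/36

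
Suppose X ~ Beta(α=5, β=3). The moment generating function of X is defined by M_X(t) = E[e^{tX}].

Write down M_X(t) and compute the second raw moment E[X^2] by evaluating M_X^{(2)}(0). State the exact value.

E[X^2] = D^2[M](0) = 5/12

M_X(t) = ₁F₁(5; 8; t)
D^2[M](t) = 5*₁F₁(7; 10; t)/12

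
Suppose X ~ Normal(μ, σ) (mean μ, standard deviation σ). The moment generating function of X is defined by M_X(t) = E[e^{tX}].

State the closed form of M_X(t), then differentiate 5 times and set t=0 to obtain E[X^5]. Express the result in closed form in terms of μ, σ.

E[X^5] = d^5M/dt^5 |_{t=0} = μ*(μ^4 + 10*μ^2*σ^2 + 15*σ^4)

M_X(t) = e^(μ*t + σ^2*t^2/2)
dM/dt = μ*e^(μ*t)*e^(σ^2*t^2/2) + σ^2*t*e^(μ*t)*e^(σ^2*t^2/2)
d^2M/dt^2 = μ^2*e^(μ*t)*e^(σ^2*t^2/2) + 2*μ*σ^2*t*e^(μ*t)*e^(σ^2*t^2/2) + σ^4*t^2*e^(μ*t)*e^(σ^2*t^2/2) + σ^2*e^(μ*t)*e^(σ^2*t^2/2)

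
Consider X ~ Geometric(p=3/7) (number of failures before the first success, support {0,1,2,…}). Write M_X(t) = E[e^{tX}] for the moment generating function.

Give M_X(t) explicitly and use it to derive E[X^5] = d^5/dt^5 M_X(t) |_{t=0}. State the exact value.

M_X(t) = 3/(7*(1 - 4*e^(t)/7))

E[X^5] = M^(5)(0) = 135628/81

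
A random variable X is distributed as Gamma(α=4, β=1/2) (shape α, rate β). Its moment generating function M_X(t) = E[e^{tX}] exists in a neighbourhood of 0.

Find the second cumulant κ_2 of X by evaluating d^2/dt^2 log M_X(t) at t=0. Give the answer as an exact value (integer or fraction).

M_X(t) = 1/(16*(1/2 - t)^4)
K_X(t) = log M_X(t) = -4*log(1/2 - t) - 4*log(2)
K^(2)(t) = 16/(4*t^2 - 4*t + 1)

κ_2 = K^(2)(0) = 16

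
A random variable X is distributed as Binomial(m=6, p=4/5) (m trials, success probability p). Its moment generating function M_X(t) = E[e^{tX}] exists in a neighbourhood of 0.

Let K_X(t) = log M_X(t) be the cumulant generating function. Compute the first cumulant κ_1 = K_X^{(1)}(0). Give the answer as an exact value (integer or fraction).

M_X(t) = (4*e^(t)/5 + 1/5)^6
K_X(t) = log M_X(t) = 6*log(4*e^(t)/5 + 1/5)
K^(1)(t) = 24*e^(t)/(4*e^(t) + 1)

κ_1 = K^(1)(0) = 24/5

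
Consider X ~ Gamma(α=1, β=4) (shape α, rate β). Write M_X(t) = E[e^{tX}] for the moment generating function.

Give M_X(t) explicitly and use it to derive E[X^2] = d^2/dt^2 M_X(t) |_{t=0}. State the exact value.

E[X^2] = D^2[M](0) = 1/8

M_X(t) = 4/(4 - t)
D^2[M](t) = -8/(t^3 - 12*t^2 + 48*t - 64)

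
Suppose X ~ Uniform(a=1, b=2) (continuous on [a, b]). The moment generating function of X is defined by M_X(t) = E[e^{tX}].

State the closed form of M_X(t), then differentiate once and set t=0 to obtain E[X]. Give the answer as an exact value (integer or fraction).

E[X] = D[M](0) = 3/2

M_X(t) = (e^(2*t) - e^(t))/t
D[M](t) = (2*t*e^(2*t) - t*e^(t) - e^(2*t) + e^(t))/t^2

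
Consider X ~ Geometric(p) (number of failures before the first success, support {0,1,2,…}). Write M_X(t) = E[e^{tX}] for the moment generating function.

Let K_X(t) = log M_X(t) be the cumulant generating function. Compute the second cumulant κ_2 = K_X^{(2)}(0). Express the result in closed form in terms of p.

M_X(t) = p/(-(1 - p)*e^(t) + 1)
K_X(t) = log M_X(t) = log(p) - log(-(1 - p)*e^(t) + 1)
D^2[K](t) = (-p*e^(t) + e^(t))/(p^2*e^(2*t) - 2*p*e^(2*t) + 2*p*e^(t) + e^(2*t) - 2*e^(t) + 1)

κ_2 = D^2[K](0) = (1 - p)/p^2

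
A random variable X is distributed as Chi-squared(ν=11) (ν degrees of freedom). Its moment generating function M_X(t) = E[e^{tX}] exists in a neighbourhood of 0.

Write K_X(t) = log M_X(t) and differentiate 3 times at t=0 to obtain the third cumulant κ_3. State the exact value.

M_X(t) = (1 - 2*t)^(-11/2)
K_X(t) = log M_X(t) = -11*log(1 - 2*t)/2
K′(t) = -11/(2*t - 1)
K′′(t) = 22/(4*t^2 - 4*t + 1)
K′′′(t) = -88/(8*t^3 - 12*t^2 + 6*t - 1)

κ_3 = K′′′(0) = 88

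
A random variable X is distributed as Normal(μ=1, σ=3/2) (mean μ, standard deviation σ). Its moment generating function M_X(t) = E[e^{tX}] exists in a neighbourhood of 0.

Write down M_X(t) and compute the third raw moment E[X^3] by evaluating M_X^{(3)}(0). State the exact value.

M_X(t) = e^(9*t^2/8 + t)
M^(3)(t) = 729*t^3*e^(t)*e^(9*t^2/8)/64 + 243*t^2*e^(t)*e^(9*t^2/8)/16 + 351*t*e^(t)*e^(9*t^2/8)/16 + 31*e^(t)*e^(9*t^2/8)/4

E[X^3] = M^(3)(0) = 31/4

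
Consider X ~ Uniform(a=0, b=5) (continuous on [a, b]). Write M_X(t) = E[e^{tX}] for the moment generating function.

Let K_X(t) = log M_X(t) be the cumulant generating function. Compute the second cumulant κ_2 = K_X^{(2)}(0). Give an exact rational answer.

M_X(t) = (e^(5*t) - 1)/(5*t)
K_X(t) = log M_X(t) = -log(t) + log(e^(5*t) - 1) - log(5)
K^(2)(t) = (-25*t^2*e^(5*t) + e^(10*t) - 2*e^(5*t) + 1)/(t^2*e^(10*t) - 2*t^2*e^(5*t) + t^2)

κ_2 = K^(2)(0) = 25/12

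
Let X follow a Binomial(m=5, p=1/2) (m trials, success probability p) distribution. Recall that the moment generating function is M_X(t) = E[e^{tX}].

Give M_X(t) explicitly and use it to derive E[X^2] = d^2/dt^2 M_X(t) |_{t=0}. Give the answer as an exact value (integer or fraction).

M_X(t) = (e^(t)/2 + 1/2)^5
D^2[M](t) = 25*e^(5*t)/32 + 5*e^(4*t)/2 + 45*e^(3*t)/16 + 5*e^(2*t)/4 + 5*e^(t)/32

E[X^2] = D^2[M](0) = 15/2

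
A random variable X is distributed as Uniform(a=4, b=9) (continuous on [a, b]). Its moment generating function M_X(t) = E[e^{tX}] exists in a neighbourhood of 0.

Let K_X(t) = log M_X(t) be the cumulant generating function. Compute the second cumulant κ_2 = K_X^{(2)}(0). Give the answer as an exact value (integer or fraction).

M_X(t) = (e^(9*t) - e^(4*t))/(5*t)
K_X(t) = log M_X(t) = -log(t) + log(e^(9*t) - e^(4*t)) - log(5)
K^(2)(t) = (-25*t^2*e^(5*t) + e^(10*t) - 2*e^(5*t) + 1)/(t^2*e^(10*t) - 2*t^2*e^(5*t) + t^2)

κ_2 = K^(2)(0) = 25/12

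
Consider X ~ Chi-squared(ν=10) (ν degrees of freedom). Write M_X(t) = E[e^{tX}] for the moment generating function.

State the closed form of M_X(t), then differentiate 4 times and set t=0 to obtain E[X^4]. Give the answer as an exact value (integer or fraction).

E[X^4] = M′′′′(0) = 26880

M_X(t) = (1 - 2*t)^(-5)
M′(t) = 10/(64*t^6 - 192*t^5 + 240*t^4 - 160*t^3 + 60*t^2 - 12*t + 1)
M′′(t) = -120/(128*t^7 - 448*t^6 + 672*t^5 - 560*t^4 + 280*t^3 - 84*t^2 + 14*t - 1)
M′′′(t) = 1680/(256*t^8 - 1024*t^7 + 1792*t^6 - 1792*t^5 + 1120*t^4 - 448*t^3 + 112*t^2 - 16*t + 1)
M′′′′(t) = -26880/(512*t^9 - 2304*t^8 + 4608*t^7 - 5376*t^6 + 4032*t^5 - 2016*t^4 + 672*t^3 - 144*t^2 + 18*t - 1)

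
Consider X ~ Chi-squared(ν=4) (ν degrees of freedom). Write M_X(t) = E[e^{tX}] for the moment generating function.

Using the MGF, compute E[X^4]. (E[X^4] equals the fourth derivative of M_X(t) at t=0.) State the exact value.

E[X^4] = M^(4)(0) = 1920

M_X(t) = (1 - 2*t)^(-2)
M^(4)(t) = 1920/(64*t^6 - 192*t^5 + 240*t^4 - 160*t^3 + 60*t^2 - 12*t + 1)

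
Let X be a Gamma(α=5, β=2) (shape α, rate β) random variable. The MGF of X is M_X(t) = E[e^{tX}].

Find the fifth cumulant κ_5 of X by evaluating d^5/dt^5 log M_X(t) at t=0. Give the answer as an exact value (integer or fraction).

κ_5 = D^5[K](0) = 15/4

M_X(t) = 32/(2 - t)^5
K_X(t) = log M_X(t) = -5*log(2 - t) + 5*log(2)
D^5[K](t) = -120/(t^5 - 10*t^4 + 40*t^3 - 80*t^2 + 80*t - 32)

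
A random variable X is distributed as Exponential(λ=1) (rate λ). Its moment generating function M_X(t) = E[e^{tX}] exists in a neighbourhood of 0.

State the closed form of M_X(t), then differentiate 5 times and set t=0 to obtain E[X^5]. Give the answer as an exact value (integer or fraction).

E[X^5] = M^(5)(0) = 120

M_X(t) = 1/(1 - t)
M^(5)(t) = 120/(t^6 - 6*t^5 + 15*t^4 - 20*t^3 + 15*t^2 - 6*t + 1)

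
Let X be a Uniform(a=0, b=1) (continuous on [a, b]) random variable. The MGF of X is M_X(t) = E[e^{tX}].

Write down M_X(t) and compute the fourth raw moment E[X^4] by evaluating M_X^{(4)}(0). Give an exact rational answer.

E[X^4] = d^4M/dt^4 |_{t=0} = 1/5

M_X(t) = (e^(t) - 1)/t
dM/dt = (t*e^(t) - e^(t) + 1)/t^2
d^2M/dt^2 = (t^2*e^(t) - 2*t*e^(t) + 2*e^(t) - 2)/t^3
d^3M/dt^3 = (t^3*e^(t) - 3*t^2*e^(t) + 6*t*e^(t) - 6*e^(t) + 6)/t^4
d^4M/dt^4 = (t^4*e^(t) - 4*t^3*e^(t) + 12*t^2*e^(t) - 24*t*e^(t) + 24*e^(t) - 24)/t^5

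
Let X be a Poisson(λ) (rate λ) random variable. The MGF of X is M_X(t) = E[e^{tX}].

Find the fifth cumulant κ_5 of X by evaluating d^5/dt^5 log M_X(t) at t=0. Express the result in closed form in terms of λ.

M_X(t) = e^(λ*(e^(t) - 1))
K_X(t) = log M_X(t) = λ*(e^(t) - 1)
D^5[K](t) = λ*e^(t)

κ_5 = D^5[K](0) = λ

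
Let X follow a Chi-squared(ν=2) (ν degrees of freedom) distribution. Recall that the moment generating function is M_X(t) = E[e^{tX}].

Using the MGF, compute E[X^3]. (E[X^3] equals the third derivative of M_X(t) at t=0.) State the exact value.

E[X^3] = D^3[M](0) = 48

M_X(t) = 1/(1 - 2*t)
D^3[M](t) = 48/(16*t^4 - 32*t^3 + 24*t^2 - 8*t + 1)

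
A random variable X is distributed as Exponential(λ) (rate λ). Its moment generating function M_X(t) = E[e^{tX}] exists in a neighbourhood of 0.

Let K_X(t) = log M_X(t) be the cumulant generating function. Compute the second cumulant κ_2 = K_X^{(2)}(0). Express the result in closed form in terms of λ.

M_X(t) = λ/(λ - t)
K_X(t) = log M_X(t) = log(λ) - log(λ - t)
D^2[K](t) = 1/(λ^2 - 2*λ*t + t^2)

κ_2 = D^2[K](0) = λ^(-2)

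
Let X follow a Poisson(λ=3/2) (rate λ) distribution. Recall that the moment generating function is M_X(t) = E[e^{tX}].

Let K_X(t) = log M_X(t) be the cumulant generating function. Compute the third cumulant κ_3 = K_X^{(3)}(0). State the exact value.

M_X(t) = e^(3*e^(t)/2 - 3/2)
K_X(t) = log M_X(t) = 3*e^(t)/2 - 3/2
dK/dt = 3*e^(t)/2
d^2K/dt^2 = 3*e^(t)/2
d^3K/dt^3 = 3*e^(t)/2

κ_3 = d^3K/dt^3 |_{t=0} = 3/2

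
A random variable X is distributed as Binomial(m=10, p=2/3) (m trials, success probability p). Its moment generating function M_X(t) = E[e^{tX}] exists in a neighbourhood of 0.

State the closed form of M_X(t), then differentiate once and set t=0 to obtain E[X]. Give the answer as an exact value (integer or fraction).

E[X] = M′(0) = 20/3

M_X(t) = (2*e^(t)/3 + 1/3)^10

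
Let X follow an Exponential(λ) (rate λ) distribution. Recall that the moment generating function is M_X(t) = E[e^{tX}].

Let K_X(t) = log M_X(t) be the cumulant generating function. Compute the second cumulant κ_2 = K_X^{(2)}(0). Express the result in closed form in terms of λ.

M_X(t) = λ/(λ - t)
K_X(t) = log M_X(t) = log(λ) - log(λ - t)
K^(2)(t) = 1/(λ^2 - 2*λ*t + t^2)

κ_2 = K^(2)(0) = λ^(-2)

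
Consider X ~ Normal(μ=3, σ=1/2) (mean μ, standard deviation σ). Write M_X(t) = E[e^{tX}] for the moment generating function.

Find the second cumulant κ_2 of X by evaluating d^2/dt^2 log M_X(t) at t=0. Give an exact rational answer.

κ_2 = D^2[K](0) = 1/4

M_X(t) = e^(t^2/8 + 3*t)
K_X(t) = log M_X(t) = t^2/8 + 3*t
D^2[K](t) = 1/4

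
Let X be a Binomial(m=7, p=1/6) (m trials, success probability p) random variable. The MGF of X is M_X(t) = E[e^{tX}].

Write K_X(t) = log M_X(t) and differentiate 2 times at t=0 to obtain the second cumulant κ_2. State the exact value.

κ_2 = D^2[K](0) = 35/36

M_X(t) = (e^(t)/6 + 5/6)^7
K_X(t) = log M_X(t) = 7*log(e^(t)/6 + 5/6)
D^2[K](t) = 35*e^(t)/(e^(2*t) + 10*e^(t) + 25)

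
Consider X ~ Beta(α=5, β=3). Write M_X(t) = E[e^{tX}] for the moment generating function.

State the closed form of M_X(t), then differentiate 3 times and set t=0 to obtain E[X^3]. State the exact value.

E[X^3] = D^3[M](0) = 7/24

M_X(t) = ₁F₁(5; 8; t)
D^3[M](t) = 7*₁F₁(8; 11; t)/24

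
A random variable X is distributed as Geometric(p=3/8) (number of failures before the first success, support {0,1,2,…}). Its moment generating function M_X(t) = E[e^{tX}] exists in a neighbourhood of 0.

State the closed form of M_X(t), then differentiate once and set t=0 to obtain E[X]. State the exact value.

M_X(t) = 3/(8*(1 - 5*e^(t)/8))
D[M](t) = 15*e^(t)/(25*e^(2*t) - 80*e^(t) + 64)

E[X] = D[M](0) = 5/3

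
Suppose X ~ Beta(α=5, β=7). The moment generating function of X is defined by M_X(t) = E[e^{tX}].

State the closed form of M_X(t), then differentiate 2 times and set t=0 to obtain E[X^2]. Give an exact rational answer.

E[X^2] = M^(2)(0) = 5/26

M_X(t) = ₁F₁(5; 12; t)
M^(2)(t) = 5*₁F₁(7; 14; t)/26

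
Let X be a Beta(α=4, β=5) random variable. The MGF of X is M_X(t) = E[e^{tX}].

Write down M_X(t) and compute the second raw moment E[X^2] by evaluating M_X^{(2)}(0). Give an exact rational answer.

M_X(t) = ₁F₁(4; 9; t)
dM/dt = 4*₁F₁(5; 10; t)/9
d^2M/dt^2 = 2*₁F₁(6; 11; t)/9

E[X^2] = d^2M/dt^2 |_{t=0} = 2/9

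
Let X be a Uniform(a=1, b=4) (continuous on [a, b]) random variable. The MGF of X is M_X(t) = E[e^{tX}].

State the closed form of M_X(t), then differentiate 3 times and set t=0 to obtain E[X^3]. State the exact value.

E[X^3] = M^(3)(0) = 85/4

M_X(t) = (e^(4*t) - e^(t))/(3*t)
M^(3)(t) = (64*t^3*e^(4*t) - t^3*e^(t) - 48*t^2*e^(4*t) + 3*t^2*e^(t) + 24*t*e^(4*t) - 6*t*e^(t) - 6*e^(4*t) + 6*e^(t))/(3*t^4)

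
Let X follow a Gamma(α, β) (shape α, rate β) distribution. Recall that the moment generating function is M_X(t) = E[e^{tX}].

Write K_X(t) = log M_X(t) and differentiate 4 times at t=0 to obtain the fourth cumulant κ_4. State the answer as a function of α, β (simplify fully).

M_X(t) = (β/(β - t))^α
K_X(t) = log M_X(t) = α*(log(β) - log(β - t))
dK/dt = -α/(-β + t)
d^2K/dt^2 = α/(β^2 - 2*β*t + t^2)
d^3K/dt^3 = -2*α/(-β^3 + 3*β^2*t - 3*β*t^2 + t^3)
d^4K/dt^4 = 6*α/(β^4 - 4*β^3*t + 6*β^2*t^2 - 4*β*t^3 + t^4)

κ_4 = d^4K/dt^4 |_{t=0} = 6*α/β^4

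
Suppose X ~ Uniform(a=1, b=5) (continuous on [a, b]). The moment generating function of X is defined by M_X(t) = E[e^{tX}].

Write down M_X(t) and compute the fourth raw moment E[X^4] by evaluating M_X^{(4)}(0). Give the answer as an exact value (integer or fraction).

M_X(t) = (e^(5*t) - e^(t))/(4*t)
dM/dt = (5*t*e^(5*t) - t*e^(t) - e^(5*t) + e^(t))/(4*t^2)
d^2M/dt^2 = (25*t^2*e^(5*t) - t^2*e^(t) - 10*t*e^(5*t) + 2*t*e^(t) + 2*e^(5*t) - 2*e^(t))/(4*t^3)
d^3M/dt^3 = (125*t^3*e^(5*t) - t^3*e^(t) - 75*t^2*e^(5*t) + 3*t^2*e^(t) + 30*t*e^(5*t) - 6*t*e^(t) - 6*e^(5*t) + 6*e^(t))/(4*t^4)
d^4M/dt^4 = (625*t^4*e^(5*t) - t^4*e^(t) - 500*t^3*e^(5*t) + 4*t^3*e^(t) + 300*t^2*e^(5*t) - 12*t^2*e^(t) - 120*t*e^(5*t) + 24*t*e^(t) + 24*e^(5*t) - 24*e^(t))/(4*t^5)

E[X^4] = d^4M/dt^4 |_{t=0} = 781/5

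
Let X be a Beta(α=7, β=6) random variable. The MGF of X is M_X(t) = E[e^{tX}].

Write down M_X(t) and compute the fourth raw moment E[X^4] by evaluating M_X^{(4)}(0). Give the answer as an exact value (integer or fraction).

E[X^4] = M′′′′(0) = 3/26

M_X(t) = ₁F₁(7; 13; t)
M′(t) = 7*₁F₁(8; 14; t)/13
M′′(t) = 4*₁F₁(9; 15; t)/13
M′′′(t) = 12*₁F₁(10; 16; t)/65
M′′′′(t) = 3*₁F₁(11; 17; t)/26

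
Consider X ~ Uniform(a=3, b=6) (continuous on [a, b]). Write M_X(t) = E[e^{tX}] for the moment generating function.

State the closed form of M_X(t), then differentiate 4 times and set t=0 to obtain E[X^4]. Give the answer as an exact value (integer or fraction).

M_X(t) = (e^(6*t) - e^(3*t))/(3*t)

E[X^4] = M^(4)(0) = 2511/5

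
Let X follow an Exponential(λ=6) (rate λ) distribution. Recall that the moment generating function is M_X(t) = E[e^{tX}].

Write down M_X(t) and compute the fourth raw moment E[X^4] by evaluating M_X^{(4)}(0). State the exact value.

M_X(t) = 6/(6 - t)
M′(t) = 6/(t^2 - 12*t + 36)
M′′(t) = -12/(t^3 - 18*t^2 + 108*t - 216)
M′′′(t) = 36/(t^4 - 24*t^3 + 216*t^2 - 864*t + 1296)
M′′′′(t) = -144/(t^5 - 30*t^4 + 360*t^3 - 2160*t^2 + 6480*t - 7776)

E[X^4] = M′′′′(0) = 1/54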